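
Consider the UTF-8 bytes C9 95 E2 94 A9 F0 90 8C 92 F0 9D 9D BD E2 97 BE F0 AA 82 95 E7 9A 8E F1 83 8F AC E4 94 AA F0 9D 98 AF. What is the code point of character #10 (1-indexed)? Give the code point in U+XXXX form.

U+1D62F

Offset 0: leading byte 0xC9 = 11001001 → 2-byte char #1 = C9 95.
Offset 2: leading byte 0xE2 = 11100010 → 3-byte char #2 = E2 94 A9.
Offset 5: leading byte 0xF0 = 11110000 → 4-byte char #3 = F0 90 8C 92.
Offset 9: leading byte 0xF0 = 11110000 → 4-byte char #4 = F0 9D 9D BD.
Offset 13: leading byte 0xE2 = 11100010 → 3-byte char #5 = E2 97 BE.
Offset 16: leading byte 0xF0 = 11110000 → 4-byte char #6 = F0 AA 82 95.
Offset 20: leading byte 0xE7 = 11100111 → 3-byte char #7 = E7 9A 8E.
Offset 23: leading byte 0xF1 = 11110001 → 4-byte char #8 = F1 83 8F AC.
Offset 27: leading byte 0xE4 = 11100100 → 3-byte char #9 = E4 94 AA.
Offset 30: leading byte 0xF0 = 11110000 → 4-byte char #10 = F0 9D 98 AF.
Leading byte 0xF0 = 11110000 matches 11110xxx → 4-byte sequence.
Byte 1: 0xF0 = 11110000, payload 000 (3 bits).
Byte 2: 0x9D = 10011101 (10xxxxxx ✓), payload 011101.
Byte 3: 0x98 = 10011000 (10xxxxxx ✓), payload 011000.
Byte 4: 0xAF = 10101111 (10xxxxxx ✓), payload 101111.
Concatenate: 000011101011000101111 = 0x1D62F (21 bits → U+1D62F).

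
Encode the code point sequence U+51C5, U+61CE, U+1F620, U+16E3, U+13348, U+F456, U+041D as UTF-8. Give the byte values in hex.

E5 87 85 E6 87 8E F0 9F 98 A0 E1 9B A3 F0 93 8D 88 EF 91 96 D0 9D

U+51C5: 3-byte form → E5 87 85.
U+61CE: 3-byte form → E6 87 8E.
U+1F620: 4-byte form → F0 9F 98 A0.
U+16E3: 3-byte form → E1 9B A3.
U+13348: 4-byte form → F0 93 8D 88.
U+F456: 3-byte form → EF 91 96.
U+041D: 2-byte form → D0 9D.
Concatenated (22 bytes): E5 87 85 E6 87 8E F0 9F 98 A0 E1 9B A3 F0 93 8D 88 EF 91 96 D0 9D.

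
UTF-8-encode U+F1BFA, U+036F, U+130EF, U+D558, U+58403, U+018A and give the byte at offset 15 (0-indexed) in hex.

0x90

U+F1BFA → 4-byte form F3 B1 AF BA at offsets 0–3.
U+036F → 2-byte form CD AF at offsets 4–5.
U+130EF → 4-byte form F0 93 83 AF at offsets 6–9.
U+D558 → 3-byte form ED 95 98 at offsets 10–12.
U+58403 → 4-byte form F1 98 90 83 at offsets 13–16.
Offset 15 falls in char 5's range; it's byte 3 of F1 98 90 83 = 0x90.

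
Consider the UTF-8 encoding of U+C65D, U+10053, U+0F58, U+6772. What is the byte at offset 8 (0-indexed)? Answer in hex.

0xBD

U+C65D → 3-byte form EC 99 9D at offsets 0–2.
U+10053 → 4-byte form F0 90 81 93 at offsets 3–6.
U+0F58 → 3-byte form E0 BD 98 at offsets 7–9.
Offset 8 falls in char 3's range; it's byte 2 of E0 BD 98 = 0xBD.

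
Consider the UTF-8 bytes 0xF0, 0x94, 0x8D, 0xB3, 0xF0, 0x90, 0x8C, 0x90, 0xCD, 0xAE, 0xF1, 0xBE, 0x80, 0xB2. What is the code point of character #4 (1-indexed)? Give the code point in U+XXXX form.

Offset 0: leading byte 0xF0 = 11110000 → 4-byte char #1 = F0 94 8D B3.
Offset 4: leading byte 0xF0 = 11110000 → 4-byte char #2 = F0 90 8C 90.
Offset 8: leading byte 0xCD = 11001101 → 2-byte char #3 = CD AE.
Offset 10: leading byte 0xF1 = 11110001 → 4-byte char #4 = F1 BE 80 B2.
Leading byte 0xF1 = 11110001 matches 11110xxx → 4-byte sequence.
Byte 1: 0xF1 = 11110001, payload 001 (3 bits).
Byte 2: 0xBE = 10111110 (10xxxxxx ✓), payload 111110.
Byte 3: 0x80 = 10000000 (10xxxxxx ✓), payload 000000.
Byte 4: 0xB2 = 10110010 (10xxxxxx ✓), payload 110010.
Concatenate: 001111110000000110010 = 0x7E032 (21 bits → U+7E032).

U+7E032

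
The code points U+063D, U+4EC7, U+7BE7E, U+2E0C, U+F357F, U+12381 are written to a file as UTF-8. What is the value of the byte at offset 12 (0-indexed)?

U+063D → 2-byte form D8 BD at offsets 0–1.
U+4EC7 → 3-byte form E4 BB 87 at offsets 2–4.
U+7BE7E → 4-byte form F1 BB B9 BE at offsets 5–8.
U+2E0C → 3-byte form E2 B8 8C at offsets 9–11.
U+F357F → 4-byte form F3 B3 95 BF at offsets 12–15.
Offset 12 falls in char 5's range; it's byte 1 of F3 B3 95 BF = 0xF3.

0xF3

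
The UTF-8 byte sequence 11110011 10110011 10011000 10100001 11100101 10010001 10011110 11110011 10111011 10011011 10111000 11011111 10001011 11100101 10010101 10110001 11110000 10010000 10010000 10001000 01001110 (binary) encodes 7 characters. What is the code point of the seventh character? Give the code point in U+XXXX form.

U+004E

Offset 0: leading byte 0xF3 = 11110011 → 4-byte char #1 = F3 B3 98 A1.
Offset 4: leading byte 0xE5 = 11100101 → 3-byte char #2 = E5 91 9E.
Offset 7: leading byte 0xF3 = 11110011 → 4-byte char #3 = F3 BB 9B B8.
Offset 11: leading byte 0xDF = 11011111 → 2-byte char #4 = DF 8B.
Offset 13: leading byte 0xE5 = 11100101 → 3-byte char #5 = E5 95 B1.
Offset 16: leading byte 0xF0 = 11110000 → 4-byte char #6 = F0 90 90 88.
Offset 20: leading byte 0x4E = 01001110 → 1-byte char #7 = 4E.
Leading byte 0x4E = 01001110 matches 0xxxxxxx → 1-byte sequence.
Byte 1: 0x4E = 01001110, payload 1001110 (7 bits).
Concatenate: 1001110 = 0x4E (7 bits → U+004E).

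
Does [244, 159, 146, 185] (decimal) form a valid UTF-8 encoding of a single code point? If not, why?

Leading byte 0xF4 = 11110100 → 4-byte form.
Payload = 0x11F4B9, which exceeds U+10FFFF, the maximum Unicode code point. (Leading bytes F5–FF, or F4 followed by ≥ 0x90, are invalid.)

invalid (encodes a value above U+10FFFF)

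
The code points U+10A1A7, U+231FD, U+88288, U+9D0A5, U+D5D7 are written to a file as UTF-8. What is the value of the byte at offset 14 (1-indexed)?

1-indexed offset 14 is 0-indexed offset 13.
U+10A1A7 → 4-byte form F4 8A 86 A7 at offsets 0–3.
U+231FD → 4-byte form F0 A3 87 BD at offsets 4–7.
U+88288 → 4-byte form F2 88 8A 88 at offsets 8–11.
U+9D0A5 → 4-byte form F2 9D 82 A5 at offsets 12–15.
Offset 13 falls in char 4's range; it's byte 2 of F2 9D 82 A5 = 0x9D.

0x9D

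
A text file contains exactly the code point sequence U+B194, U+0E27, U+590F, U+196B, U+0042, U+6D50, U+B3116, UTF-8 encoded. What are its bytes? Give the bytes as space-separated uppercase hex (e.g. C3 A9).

U+B194: 3-byte form → EB 86 94.
U+0E27: 3-byte form → E0 B8 A7.
U+590F: 3-byte form → E5 A4 8F.
U+196B: 3-byte form → E1 A5 AB.
U+0042: 1-byte form → 42.
U+6D50: 3-byte form → E6 B5 90.
U+B3116: 4-byte form → F2 B3 84 96.
Concatenated (20 bytes): EB 86 94 E0 B8 A7 E5 A4 8F E1 A5 AB 42 E6 B5 90 F2 B3 84 96.

EB 86 94 E0 B8 A7 E5 A4 8F E1 A5 AB 42 E6 B5 90 F2 B3 84 96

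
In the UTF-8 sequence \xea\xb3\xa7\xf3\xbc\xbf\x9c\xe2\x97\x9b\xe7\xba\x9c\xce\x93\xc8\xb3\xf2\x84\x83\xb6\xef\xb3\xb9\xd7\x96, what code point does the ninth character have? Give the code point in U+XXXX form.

Offset 0: leading byte 0xEA = 11101010 → 3-byte char #1 = EA B3 A7.
Offset 3: leading byte 0xF3 = 11110011 → 4-byte char #2 = F3 BC BF 9C.
Offset 7: leading byte 0xE2 = 11100010 → 3-byte char #3 = E2 97 9B.
Offset 10: leading byte 0xE7 = 11100111 → 3-byte char #4 = E7 BA 9C.
Offset 13: leading byte 0xCE = 11001110 → 2-byte char #5 = CE 93.
Offset 15: leading byte 0xC8 = 11001000 → 2-byte char #6 = C8 B3.
Offset 17: leading byte 0xF2 = 11110010 → 4-byte char #7 = F2 84 83 B6.
Offset 21: leading byte 0xEF = 11101111 → 3-byte char #8 = EF B3 B9.
Offset 24: leading byte 0xD7 = 11010111 → 2-byte char #9 = D7 96.
Leading byte 0xD7 = 11010111 matches 110xxxxx → 2-byte sequence.
Byte 1: 0xD7 = 11010111, payload 10111 (5 bits).
Byte 2: 0x96 = 10010110 (10xxxxxx ✓), payload 010110.
Concatenate: 10111010110 = 0x5D6 (11 bits → U+05D6).

U+05D6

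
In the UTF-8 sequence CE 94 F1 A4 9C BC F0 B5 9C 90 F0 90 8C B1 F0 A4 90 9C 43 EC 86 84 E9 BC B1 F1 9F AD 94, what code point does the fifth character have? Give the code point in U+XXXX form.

Offset 0: leading byte 0xCE = 11001110 → 2-byte char #1 = CE 94.
Offset 2: leading byte 0xF1 = 11110001 → 4-byte char #2 = F1 A4 9C BC.
Offset 6: leading byte 0xF0 = 11110000 → 4-byte char #3 = F0 B5 9C 90.
Offset 10: leading byte 0xF0 = 11110000 → 4-byte char #4 = F0 90 8C B1.
Offset 14: leading byte 0xF0 = 11110000 → 4-byte char #5 = F0 A4 90 9C.
Leading byte 0xF0 = 11110000 matches 11110xxx → 4-byte sequence.
Byte 1: 0xF0 = 11110000, payload 000 (3 bits).
Byte 2: 0xA4 = 10100100 (10xxxxxx ✓), payload 100100.
Byte 3: 0x90 = 10010000 (10xxxxxx ✓), payload 010000.
Byte 4: 0x9C = 10011100 (10xxxxxx ✓), payload 011100.
Concatenate: 000100100010000011100 = 0x2441C (21 bits → U+2441C).

U+2441C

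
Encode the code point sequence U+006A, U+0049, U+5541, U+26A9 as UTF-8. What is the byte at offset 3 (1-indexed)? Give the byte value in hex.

0xE5

1-indexed offset 3 is 0-indexed offset 2.
U+006A → 1-byte form 6A at offsets 0–0.
U+0049 → 1-byte form 49 at offsets 1–1.
U+5541 → 3-byte form E5 95 81 at offsets 2–4.
Offset 2 falls in char 3's range; it's byte 1 of E5 95 81 = 0xE5.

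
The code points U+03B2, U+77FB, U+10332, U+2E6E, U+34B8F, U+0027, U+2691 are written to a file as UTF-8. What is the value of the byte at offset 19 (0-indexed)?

U+03B2 → 2-byte form CE B2 at offsets 0–1.
U+77FB → 3-byte form E7 9F BB at offsets 2–4.
U+10332 → 4-byte form F0 90 8C B2 at offsets 5–8.
U+2E6E → 3-byte form E2 B9 AE at offsets 9–11.
U+34B8F → 4-byte form F0 B4 AE 8F at offsets 12–15.
U+0027 → 1-byte form 27 at offsets 16–16.
U+2691 → 3-byte form E2 9A 91 at offsets 17–19.
Offset 19 falls in char 7's range; it's byte 3 of E2 9A 91 = 0x91.

0x91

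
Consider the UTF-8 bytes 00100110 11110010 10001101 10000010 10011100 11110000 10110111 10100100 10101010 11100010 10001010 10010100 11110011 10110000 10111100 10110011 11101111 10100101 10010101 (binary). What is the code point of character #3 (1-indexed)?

Offset 0: leading byte 0x26 = 00100110 → 1-byte char #1 = 26.
Offset 1: leading byte 0xF2 = 11110010 → 4-byte char #2 = F2 8D 82 9C.
Offset 5: leading byte 0xF0 = 11110000 → 4-byte char #3 = F0 B7 A4 AA.
Leading byte 0xF0 = 11110000 matches 11110xxx → 4-byte sequence.
Byte 1: 0xF0 = 11110000, payload 000 (3 bits).
Byte 2: 0xB7 = 10110111 (10xxxxxx ✓), payload 110111.
Byte 3: 0xA4 = 10100100 (10xxxxxx ✓), payload 100100.
Byte 4: 0xAA = 10101010 (10xxxxxx ✓), payload 101010.
Concatenate: 000110111100100101010 = 0x3792A (21 bits → U+3792A).

U+3792A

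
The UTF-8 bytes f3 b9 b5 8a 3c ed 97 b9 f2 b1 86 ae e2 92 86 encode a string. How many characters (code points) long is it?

Byte at offset 0: 0xF3 = 11110011 → 4-byte char (#1). Advance 4.
Byte at offset 4: 0x3C = 00111100 → 1-byte char (#2). Advance 1.
Byte at offset 5: 0xED = 11101101 → 3-byte char (#3). Advance 3.
Byte at offset 8: 0xF2 = 11110010 → 4-byte char (#4). Advance 4.
Byte at offset 12: 0xE2 = 11100010 → 3-byte char (#5). Advance 3.
Reached end at offset 15 after 5 code points.

5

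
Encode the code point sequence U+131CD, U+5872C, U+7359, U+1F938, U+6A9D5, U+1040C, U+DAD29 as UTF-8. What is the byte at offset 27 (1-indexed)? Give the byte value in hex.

0xA9

1-indexed offset 27 is 0-indexed offset 26.
U+131CD → 4-byte form F0 93 87 8D at offsets 0–3.
U+5872C → 4-byte form F1 98 9C AC at offsets 4–7.
U+7359 → 3-byte form E7 8D 99 at offsets 8–10.
U+1F938 → 4-byte form F0 9F A4 B8 at offsets 11–14.
U+6A9D5 → 4-byte form F1 AA A7 95 at offsets 15–18.
U+1040C → 4-byte form F0 90 90 8C at offsets 19–22.
U+DAD29 → 4-byte form F3 9A B4 A9 at offsets 23–26.
Offset 26 falls in char 7's range; it's byte 4 of F3 9A B4 A9 = 0xA9.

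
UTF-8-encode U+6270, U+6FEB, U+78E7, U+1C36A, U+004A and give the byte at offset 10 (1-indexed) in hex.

0xF0

1-indexed offset 10 is 0-indexed offset 9.
U+6270 → 3-byte form E6 89 B0 at offsets 0–2.
U+6FEB → 3-byte form E6 BF AB at offsets 3–5.
U+78E7 → 3-byte form E7 A3 A7 at offsets 6–8.
U+1C36A → 4-byte form F0 9C 8D AA at offsets 9–12.
Offset 9 falls in char 4's range; it's byte 1 of F0 9C 8D AA = 0xF0.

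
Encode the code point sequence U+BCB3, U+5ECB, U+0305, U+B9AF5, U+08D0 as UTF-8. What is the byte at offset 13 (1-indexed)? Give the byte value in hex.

0xE0

1-indexed offset 13 is 0-indexed offset 12.
U+BCB3 → 3-byte form EB B2 B3 at offsets 0–2.
U+5ECB → 3-byte form E5 BB 8B at offsets 3–5.
U+0305 → 2-byte form CC 85 at offsets 6–7.
U+B9AF5 → 4-byte form F2 B9 AB B5 at offsets 8–11.
U+08D0 → 3-byte form E0 A3 90 at offsets 12–14.
Offset 12 falls in char 5's range; it's byte 1 of E0 A3 90 = 0xE0.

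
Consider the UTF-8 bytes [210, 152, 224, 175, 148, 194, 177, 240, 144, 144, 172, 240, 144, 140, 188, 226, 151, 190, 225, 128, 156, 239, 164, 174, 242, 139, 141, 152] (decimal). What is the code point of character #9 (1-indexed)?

U+8B358

Offset 0: leading byte 0xD2 = 11010010 → 2-byte char #1 = D2 98.
Offset 2: leading byte 0xE0 = 11100000 → 3-byte char #2 = E0 AF 94.
Offset 5: leading byte 0xC2 = 11000010 → 2-byte char #3 = C2 B1.
Offset 7: leading byte 0xF0 = 11110000 → 4-byte char #4 = F0 90 90 AC.
Offset 11: leading byte 0xF0 = 11110000 → 4-byte char #5 = F0 90 8C BC.
Offset 15: leading byte 0xE2 = 11100010 → 3-byte char #6 = E2 97 BE.
Offset 18: leading byte 0xE1 = 11100001 → 3-byte char #7 = E1 80 9C.
Offset 21: leading byte 0xEF = 11101111 → 3-byte char #8 = EF A4 AE.
Offset 24: leading byte 0xF2 = 11110010 → 4-byte char #9 = F2 8B 8D 98.
Leading byte 0xF2 = 11110010 matches 11110xxx → 4-byte sequence.
Byte 1: 0xF2 = 11110010, payload 010 (3 bits).
Byte 2: 0x8B = 10001011 (10xxxxxx ✓), payload 001011.
Byte 3: 0x8D = 10001101 (10xxxxxx ✓), payload 001101.
Byte 4: 0x98 = 10011000 (10xxxxxx ✓), payload 011000.
Concatenate: 010001011001101011000 = 0x8B358 (21 bits → U+8B358).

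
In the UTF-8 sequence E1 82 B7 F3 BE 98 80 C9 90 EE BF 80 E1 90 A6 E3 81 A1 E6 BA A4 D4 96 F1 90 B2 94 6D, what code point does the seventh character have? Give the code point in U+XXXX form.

Offset 0: leading byte 0xE1 = 11100001 → 3-byte char #1 = E1 82 B7.
Offset 3: leading byte 0xF3 = 11110011 → 4-byte char #2 = F3 BE 98 80.
Offset 7: leading byte 0xC9 = 11001001 → 2-byte char #3 = C9 90.
Offset 9: leading byte 0xEE = 11101110 → 3-byte char #4 = EE BF 80.
Offset 12: leading byte 0xE1 = 11100001 → 3-byte char #5 = E1 90 A6.
Offset 15: leading byte 0xE3 = 11100011 → 3-byte char #6 = E3 81 A1.
Offset 18: leading byte 0xE6 = 11100110 → 3-byte char #7 = E6 BA A4.
Leading byte 0xE6 = 11100110 matches 1110xxxx → 3-byte sequence.
Byte 1: 0xE6 = 11100110, payload 0110 (4 bits).
Byte 2: 0xBA = 10111010 (10xxxxxx ✓), payload 111010.
Byte 3: 0xA4 = 10100100 (10xxxxxx ✓), payload 100100.
Concatenate: 0110111010100100 = 0x6EA4 (16 bits → U+6EA4).

U+6EA4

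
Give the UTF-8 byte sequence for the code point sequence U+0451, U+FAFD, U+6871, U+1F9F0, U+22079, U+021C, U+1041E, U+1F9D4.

D1 91 EF AB BD E6 A1 B1 F0 9F A7 B0 F0 A2 81 B9 C8 9C F0 90 90 9E F0 9F A7 94

U+0451: 2-byte form → D1 91.
U+FAFD: 3-byte form → EF AB BD.
U+6871: 3-byte form → E6 A1 B1.
U+1F9F0: 4-byte form → F0 9F A7 B0.
U+22079: 4-byte form → F0 A2 81 B9.
U+021C: 2-byte form → C8 9C.
U+1041E: 4-byte form → F0 90 90 9E.
U+1F9D4: 4-byte form → F0 9F A7 94.
Concatenated (26 bytes): D1 91 EF AB BD E6 A1 B1 F0 9F A7 B0 F0 A2 81 B9 C8 9C F0 90 90 9E F0 9F A7 94.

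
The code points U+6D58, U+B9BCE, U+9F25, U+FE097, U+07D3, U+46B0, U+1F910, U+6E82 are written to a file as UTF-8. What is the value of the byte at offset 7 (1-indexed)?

0x8E

1-indexed offset 7 is 0-indexed offset 6.
U+6D58 → 3-byte form E6 B5 98 at offsets 0–2.
U+B9BCE → 4-byte form F2 B9 AF 8E at offsets 3–6.
Offset 6 falls in char 2's range; it's byte 4 of F2 B9 AF 8E = 0x8E.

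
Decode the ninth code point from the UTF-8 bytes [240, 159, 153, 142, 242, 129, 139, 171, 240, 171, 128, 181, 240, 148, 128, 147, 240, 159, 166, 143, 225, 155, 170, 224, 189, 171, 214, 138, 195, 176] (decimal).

Offset 0: leading byte 0xF0 = 11110000 → 4-byte char #1 = F0 9F 99 8E.
Offset 4: leading byte 0xF2 = 11110010 → 4-byte char #2 = F2 81 8B AB.
Offset 8: leading byte 0xF0 = 11110000 → 4-byte char #3 = F0 AB 80 B5.
Offset 12: leading byte 0xF0 = 11110000 → 4-byte char #4 = F0 94 80 93.
Offset 16: leading byte 0xF0 = 11110000 → 4-byte char #5 = F0 9F A6 8F.
Offset 20: leading byte 0xE1 = 11100001 → 3-byte char #6 = E1 9B AA.
Offset 23: leading byte 0xE0 = 11100000 → 3-byte char #7 = E0 BD AB.
Offset 26: leading byte 0xD6 = 11010110 → 2-byte char #8 = D6 8A.
Offset 28: leading byte 0xC3 = 11000011 → 2-byte char #9 = C3 B0.
Leading byte 0xC3 = 11000011 matches 110xxxxx → 2-byte sequence.
Byte 1: 0xC3 = 11000011, payload 00011 (5 bits).
Byte 2: 0xB0 = 10110000 (10xxxxxx ✓), payload 110000.
Concatenate: 00011110000 = 0xF0 (11 bits → U+00F0).

U+00F0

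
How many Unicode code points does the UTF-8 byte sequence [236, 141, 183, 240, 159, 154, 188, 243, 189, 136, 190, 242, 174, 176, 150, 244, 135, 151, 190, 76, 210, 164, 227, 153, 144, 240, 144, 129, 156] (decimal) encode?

9

Byte at offset 0: 0xEC = 11101100 → 3-byte char (#1). Advance 3.
Byte at offset 3: 0xF0 = 11110000 → 4-byte char (#2). Advance 4.
Byte at offset 7: 0xF3 = 11110011 → 4-byte char (#3). Advance 4.
Byte at offset 11: 0xF2 = 11110010 → 4-byte char (#4). Advance 4.
Byte at offset 15: 0xF4 = 11110100 → 4-byte char (#5). Advance 4.
Byte at offset 19: 0x4C = 01001100 → 1-byte char (#6). Advance 1.
Byte at offset 20: 0xD2 = 11010010 → 2-byte char (#7). Advance 2.
Byte at offset 22: 0xE3 = 11100011 → 3-byte char (#8). Advance 3.
Byte at offset 25: 0xF0 = 11110000 → 4-byte char (#9). Advance 4.
Reached end at offset 29 after 9 code points.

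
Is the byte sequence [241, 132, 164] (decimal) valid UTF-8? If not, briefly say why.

invalid (sequence truncated)

Leading byte 0xF1 = 11110001 → 4-byte form, but only 3 bytes are present.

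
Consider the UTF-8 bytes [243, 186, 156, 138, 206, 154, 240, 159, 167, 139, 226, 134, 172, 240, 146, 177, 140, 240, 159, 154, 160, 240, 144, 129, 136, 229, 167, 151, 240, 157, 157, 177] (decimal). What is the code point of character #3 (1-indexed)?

Offset 0: leading byte 0xF3 = 11110011 → 4-byte char #1 = F3 BA 9C 8A.
Offset 4: leading byte 0xCE = 11001110 → 2-byte char #2 = CE 9A.
Offset 6: leading byte 0xF0 = 11110000 → 4-byte char #3 = F0 9F A7 8B.
Leading byte 0xF0 = 11110000 matches 11110xxx → 4-byte sequence.
Byte 1: 0xF0 = 11110000, payload 000 (3 bits).
Byte 2: 0x9F = 10011111 (10xxxxxx ✓), payload 011111.
Byte 3: 0xA7 = 10100111 (10xxxxxx ✓), payload 100111.
Byte 4: 0x8B = 10001011 (10xxxxxx ✓), payload 001011.
Concatenate: 000011111100111001011 = 0x1F9CB (21 bits → U+1F9CB).

U+1F9CB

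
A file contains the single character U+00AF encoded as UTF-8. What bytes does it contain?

C2 AF

U+00AF = 0xAF = 175 decimal. In range U+0080–U+07FF → 2-byte form: 110xxxxx 10xxxxxx.
Binary (11 bits): 00010101111.
Split 5+6: 00010 | 101111.
Byte 1: 11000010 = 0xC2.
Byte 2: 10101111 = 0xAF.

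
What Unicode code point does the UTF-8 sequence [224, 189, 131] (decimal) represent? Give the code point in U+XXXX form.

Leading byte 0xE0 = 11100000 matches 1110xxxx → 3-byte sequence.
Byte 1: 0xE0 = 11100000, payload 0000 (4 bits).
Byte 2: 0xBD = 10111101 (10xxxxxx ✓), payload 111101.
Byte 3: 0x83 = 10000011 (10xxxxxx ✓), payload 000011.
Concatenate: 0000111101000011 = 0xF43 (16 bits → U+0F43).

U+0F43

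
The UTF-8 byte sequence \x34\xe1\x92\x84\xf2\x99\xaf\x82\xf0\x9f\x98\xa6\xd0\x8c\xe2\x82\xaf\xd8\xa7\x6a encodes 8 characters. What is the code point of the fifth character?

U+040C

Offset 0: leading byte 0x34 = 00110100 → 1-byte char #1 = 34.
Offset 1: leading byte 0xE1 = 11100001 → 3-byte char #2 = E1 92 84.
Offset 4: leading byte 0xF2 = 11110010 → 4-byte char #3 = F2 99 AF 82.
Offset 8: leading byte 0xF0 = 11110000 → 4-byte char #4 = F0 9F 98 A6.
Offset 12: leading byte 0xD0 = 11010000 → 2-byte char #5 = D0 8C.
Leading byte 0xD0 = 11010000 matches 110xxxxx → 2-byte sequence.
Byte 1: 0xD0 = 11010000, payload 10000 (5 bits).
Byte 2: 0x8C = 10001100 (10xxxxxx ✓), payload 001100.
Concatenate: 10000001100 = 0x40C (11 bits → U+040C).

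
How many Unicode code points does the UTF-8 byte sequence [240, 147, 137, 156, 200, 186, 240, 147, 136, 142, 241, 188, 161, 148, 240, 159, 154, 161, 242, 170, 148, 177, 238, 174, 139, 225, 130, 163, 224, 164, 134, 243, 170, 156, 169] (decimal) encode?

Byte at offset 0: 0xF0 = 11110000 → 4-byte char (#1). Advance 4.
Byte at offset 4: 0xC8 = 11001000 → 2-byte char (#2). Advance 2.
Byte at offset 6: 0xF0 = 11110000 → 4-byte char (#3). Advance 4.
Byte at offset 10: 0xF1 = 11110001 → 4-byte char (#4). Advance 4.
Byte at offset 14: 0xF0 = 11110000 → 4-byte char (#5). Advance 4.
Byte at offset 18: 0xF2 = 11110010 → 4-byte char (#6). Advance 4.
Byte at offset 22: 0xEE = 11101110 → 3-byte char (#7). Advance 3.
Byte at offset 25: 0xE1 = 11100001 → 3-byte char (#8). Advance 3.
Byte at offset 28: 0xE0 = 11100000 → 3-byte char (#9). Advance 3.
Byte at offset 31: 0xF3 = 11110011 → 4-byte char (#10). Advance 4.
Reached end at offset 35 after 10 code points.

10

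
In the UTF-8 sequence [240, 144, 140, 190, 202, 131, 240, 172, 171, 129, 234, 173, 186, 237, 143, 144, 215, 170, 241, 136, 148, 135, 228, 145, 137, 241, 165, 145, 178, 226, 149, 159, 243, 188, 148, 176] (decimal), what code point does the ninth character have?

U+65472

Offset 0: leading byte 0xF0 = 11110000 → 4-byte char #1 = F0 90 8C BE.
Offset 4: leading byte 0xCA = 11001010 → 2-byte char #2 = CA 83.
Offset 6: leading byte 0xF0 = 11110000 → 4-byte char #3 = F0 AC AB 81.
Offset 10: leading byte 0xEA = 11101010 → 3-byte char #4 = EA AD BA.
Offset 13: leading byte 0xED = 11101101 → 3-byte char #5 = ED 8F 90.
Offset 16: leading byte 0xD7 = 11010111 → 2-byte char #6 = D7 AA.
Offset 18: leading byte 0xF1 = 11110001 → 4-byte char #7 = F1 88 94 87.
Offset 22: leading byte 0xE4 = 11100100 → 3-byte char #8 = E4 91 89.
Offset 25: leading byte 0xF1 = 11110001 → 4-byte char #9 = F1 A5 91 B2.
Leading byte 0xF1 = 11110001 matches 11110xxx → 4-byte sequence.
Byte 1: 0xF1 = 11110001, payload 001 (3 bits).
Byte 2: 0xA5 = 10100101 (10xxxxxx ✓), payload 100101.
Byte 3: 0x91 = 10010001 (10xxxxxx ✓), payload 010001.
Byte 4: 0xB2 = 10110010 (10xxxxxx ✓), payload 110010.
Concatenate: 001100101010001110010 = 0x65472 (21 bits → U+65472).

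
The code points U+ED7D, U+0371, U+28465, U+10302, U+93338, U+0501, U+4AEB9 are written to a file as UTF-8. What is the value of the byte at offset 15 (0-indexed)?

U+ED7D → 3-byte form EE B5 BD at offsets 0–2.
U+0371 → 2-byte form CD B1 at offsets 3–4.
U+28465 → 4-byte form F0 A8 91 A5 at offsets 5–8.
U+10302 → 4-byte form F0 90 8C 82 at offsets 9–12.
U+93338 → 4-byte form F2 93 8C B8 at offsets 13–16.
Offset 15 falls in char 5's range; it's byte 3 of F2 93 8C B8 = 0x8C.

0x8C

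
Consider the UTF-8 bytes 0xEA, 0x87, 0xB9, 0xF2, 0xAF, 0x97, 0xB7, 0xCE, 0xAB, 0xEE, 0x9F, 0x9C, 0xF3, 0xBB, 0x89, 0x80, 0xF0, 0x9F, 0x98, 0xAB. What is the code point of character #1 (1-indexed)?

Offset 0: leading byte 0xEA = 11101010 → 3-byte char #1 = EA 87 B9.
Leading byte 0xEA = 11101010 matches 1110xxxx → 3-byte sequence.
Byte 1: 0xEA = 11101010, payload 1010 (4 bits).
Byte 2: 0x87 = 10000111 (10xxxxxx ✓), payload 000111.
Byte 3: 0xB9 = 10111001 (10xxxxxx ✓), payload 111001.
Concatenate: 1010000111111001 = 0xA1F9 (16 bits → U+A1F9).

U+A1F9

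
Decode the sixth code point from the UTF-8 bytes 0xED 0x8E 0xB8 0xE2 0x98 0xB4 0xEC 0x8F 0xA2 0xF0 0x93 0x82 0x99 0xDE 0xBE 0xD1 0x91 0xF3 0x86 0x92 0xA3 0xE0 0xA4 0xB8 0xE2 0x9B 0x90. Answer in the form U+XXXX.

U+0451

Offset 0: leading byte 0xED = 11101101 → 3-byte char #1 = ED 8E B8.
Offset 3: leading byte 0xE2 = 11100010 → 3-byte char #2 = E2 98 B4.
Offset 6: leading byte 0xEC = 11101100 → 3-byte char #3 = EC 8F A2.
Offset 9: leading byte 0xF0 = 11110000 → 4-byte char #4 = F0 93 82 99.
Offset 13: leading byte 0xDE = 11011110 → 2-byte char #5 = DE BE.
Offset 15: leading byte 0xD1 = 11010001 → 2-byte char #6 = D1 91.
Leading byte 0xD1 = 11010001 matches 110xxxxx → 2-byte sequence.
Byte 1: 0xD1 = 11010001, payload 10001 (5 bits).
Byte 2: 0x91 = 10010001 (10xxxxxx ✓), payload 010001.
Concatenate: 10001010001 = 0x451 (11 bits → U+0451).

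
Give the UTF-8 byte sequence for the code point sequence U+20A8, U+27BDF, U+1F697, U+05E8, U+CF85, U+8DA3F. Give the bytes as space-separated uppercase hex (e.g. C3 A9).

E2 82 A8 F0 A7 AF 9F F0 9F 9A 97 D7 A8 EC BE 85 F2 8D A8 BF

U+20A8: 3-byte form → E2 82 A8.
U+27BDF: 4-byte form → F0 A7 AF 9F.
U+1F697: 4-byte form → F0 9F 9A 97.
U+05E8: 2-byte form → D7 A8.
U+CF85: 3-byte form → EC BE 85.
U+8DA3F: 4-byte form → F2 8D A8 BF.
Concatenated (20 bytes): E2 82 A8 F0 A7 AF 9F F0 9F 9A 97 D7 A8 EC BE 85 F2 8D A8 BF.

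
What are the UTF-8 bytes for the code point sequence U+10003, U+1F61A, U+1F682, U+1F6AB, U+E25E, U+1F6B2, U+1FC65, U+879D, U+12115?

F0 90 80 83 F0 9F 98 9A F0 9F 9A 82 F0 9F 9A AB EE 89 9E F0 9F 9A B2 F0 9F B1 A5 E8 9E 9D F0 92 84 95

U+10003: 4-byte form → F0 90 80 83.
U+1F61A: 4-byte form → F0 9F 98 9A.
U+1F682: 4-byte form → F0 9F 9A 82.
U+1F6AB: 4-byte form → F0 9F 9A AB.
U+E25E: 3-byte form → EE 89 9E.
U+1F6B2: 4-byte form → F0 9F 9A B2.
U+1FC65: 4-byte form → F0 9F B1 A5.
U+879D: 3-byte form → E8 9E 9D.
U+12115: 4-byte form → F0 92 84 95.
Concatenated (34 bytes): F0 90 80 83 F0 9F 98 9A F0 9F 9A 82 F0 9F 9A AB EE 89 9E F0 9F 9A B2 F0 9F B1 A5 E8 9E 9D F0 92 84 95.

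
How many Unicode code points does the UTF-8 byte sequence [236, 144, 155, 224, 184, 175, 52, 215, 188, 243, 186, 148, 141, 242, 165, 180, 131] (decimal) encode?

Byte at offset 0: 0xEC = 11101100 → 3-byte char (#1). Advance 3.
Byte at offset 3: 0xE0 = 11100000 → 3-byte char (#2). Advance 3.
Byte at offset 6: 0x34 = 00110100 → 1-byte char (#3). Advance 1.
Byte at offset 7: 0xD7 = 11010111 → 2-byte char (#4). Advance 2.
Byte at offset 9: 0xF3 = 11110011 → 4-byte char (#5). Advance 4.
Byte at offset 13: 0xF2 = 11110010 → 4-byte char (#6). Advance 4.
Reached end at offset 17 after 6 code points.

6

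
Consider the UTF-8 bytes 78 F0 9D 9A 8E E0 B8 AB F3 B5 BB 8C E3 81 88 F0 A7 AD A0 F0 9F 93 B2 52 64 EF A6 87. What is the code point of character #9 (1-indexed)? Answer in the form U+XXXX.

U+0064

Offset 0: leading byte 0x78 = 01111000 → 1-byte char #1 = 78.
Offset 1: leading byte 0xF0 = 11110000 → 4-byte char #2 = F0 9D 9A 8E.
Offset 5: leading byte 0xE0 = 11100000 → 3-byte char #3 = E0 B8 AB.
Offset 8: leading byte 0xF3 = 11110011 → 4-byte char #4 = F3 B5 BB 8C.
Offset 12: leading byte 0xE3 = 11100011 → 3-byte char #5 = E3 81 88.
Offset 15: leading byte 0xF0 = 11110000 → 4-byte char #6 = F0 A7 AD A0.
Offset 19: leading byte 0xF0 = 11110000 → 4-byte char #7 = F0 9F 93 B2.
Offset 23: leading byte 0x52 = 01010010 → 1-byte char #8 = 52.
Offset 24: leading byte 0x64 = 01100100 → 1-byte char #9 = 64.
Leading byte 0x64 = 01100100 matches 0xxxxxxx → 1-byte sequence.
Byte 1: 0x64 = 01100100, payload 1100100 (7 bits).
Concatenate: 1100100 = 0x64 (7 bits → U+0064).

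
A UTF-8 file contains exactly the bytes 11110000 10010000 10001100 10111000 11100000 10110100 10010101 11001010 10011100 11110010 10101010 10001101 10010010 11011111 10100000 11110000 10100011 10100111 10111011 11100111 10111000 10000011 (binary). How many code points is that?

Byte at offset 0: 0xF0 = 11110000 → 4-byte char (#1). Advance 4.
Byte at offset 4: 0xE0 = 11100000 → 3-byte char (#2). Advance 3.
Byte at offset 7: 0xCA = 11001010 → 2-byte char (#3). Advance 2.
Byte at offset 9: 0xF2 = 11110010 → 4-byte char (#4). Advance 4.
Byte at offset 13: 0xDF = 11011111 → 2-byte char (#5). Advance 2.
Byte at offset 15: 0xF0 = 11110000 → 4-byte char (#6). Advance 4.
Byte at offset 19: 0xE7 = 11100111 → 3-byte char (#7). Advance 3.
Reached end at offset 22 after 7 code points.

7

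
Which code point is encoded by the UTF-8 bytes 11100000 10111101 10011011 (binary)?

Leading byte 0xE0 = 11100000 matches 1110xxxx → 3-byte sequence.
Byte 1: 0xE0 = 11100000, payload 0000 (4 bits).
Byte 2: 0xBD = 10111101 (10xxxxxx ✓), payload 111101.
Byte 3: 0x9B = 10011011 (10xxxxxx ✓), payload 011011.
Concatenate: 0000111101011011 = 0xF5B (16 bits → U+0F5B).

U+0F5B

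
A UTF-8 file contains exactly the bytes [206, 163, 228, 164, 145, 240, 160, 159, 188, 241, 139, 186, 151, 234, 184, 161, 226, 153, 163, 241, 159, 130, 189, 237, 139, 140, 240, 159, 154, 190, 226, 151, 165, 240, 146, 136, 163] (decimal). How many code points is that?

11

Byte at offset 0: 0xCE = 11001110 → 2-byte char (#1). Advance 2.
Byte at offset 2: 0xE4 = 11100100 → 3-byte char (#2). Advance 3.
Byte at offset 5: 0xF0 = 11110000 → 4-byte char (#3). Advance 4.
Byte at offset 9: 0xF1 = 11110001 → 4-byte char (#4). Advance 4.
Byte at offset 13: 0xEA = 11101010 → 3-byte char (#5). Advance 3.
Byte at offset 16: 0xE2 = 11100010 → 3-byte char (#6). Advance 3.
Byte at offset 19: 0xF1 = 11110001 → 4-byte char (#7). Advance 4.
Byte at offset 23: 0xED = 11101101 → 3-byte char (#8). Advance 3.
Byte at offset 26: 0xF0 = 11110000 → 4-byte char (#9). Advance 4.
Byte at offset 30: 0xE2 = 11100010 → 3-byte char (#10). Advance 3.
Byte at offset 33: 0xF0 = 11110000 → 4-byte char (#11). Advance 4.
Reached end at offset 37 after 11 code points.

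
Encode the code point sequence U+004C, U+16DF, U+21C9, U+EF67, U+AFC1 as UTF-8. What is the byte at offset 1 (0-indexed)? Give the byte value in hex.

U+004C → 1-byte form 4C at offsets 0–0.
U+16DF → 3-byte form E1 9B 9F at offsets 1–3.
Offset 1 falls in char 2's range; it's byte 1 of E1 9B 9F = 0xE1.

0xE1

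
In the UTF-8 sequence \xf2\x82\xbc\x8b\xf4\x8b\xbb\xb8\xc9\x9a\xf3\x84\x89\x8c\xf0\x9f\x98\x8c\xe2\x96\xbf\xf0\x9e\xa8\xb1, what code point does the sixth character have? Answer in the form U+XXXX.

Offset 0: leading byte 0xF2 = 11110010 → 4-byte char #1 = F2 82 BC 8B.
Offset 4: leading byte 0xF4 = 11110100 → 4-byte char #2 = F4 8B BB B8.
Offset 8: leading byte 0xC9 = 11001001 → 2-byte char #3 = C9 9A.
Offset 10: leading byte 0xF3 = 11110011 → 4-byte char #4 = F3 84 89 8C.
Offset 14: leading byte 0xF0 = 11110000 → 4-byte char #5 = F0 9F 98 8C.
Offset 18: leading byte 0xE2 = 11100010 → 3-byte char #6 = E2 96 BF.
Leading byte 0xE2 = 11100010 matches 1110xxxx → 3-byte sequence.
Byte 1: 0xE2 = 11100010, payload 0010 (4 bits).
Byte 2: 0x96 = 10010110 (10xxxxxx ✓), payload 010110.
Byte 3: 0xBF = 10111111 (10xxxxxx ✓), payload 111111.
Concatenate: 0010010110111111 = 0x25BF (16 bits → U+25BF).

U+25BF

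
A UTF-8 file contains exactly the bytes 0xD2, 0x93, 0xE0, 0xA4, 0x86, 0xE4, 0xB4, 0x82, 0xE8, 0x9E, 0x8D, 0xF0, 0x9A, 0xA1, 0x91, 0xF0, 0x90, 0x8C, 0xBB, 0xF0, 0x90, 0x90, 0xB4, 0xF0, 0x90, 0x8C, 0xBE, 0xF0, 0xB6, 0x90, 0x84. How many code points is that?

9

Byte at offset 0: 0xD2 = 11010010 → 2-byte char (#1). Advance 2.
Byte at offset 2: 0xE0 = 11100000 → 3-byte char (#2). Advance 3.
Byte at offset 5: 0xE4 = 11100100 → 3-byte char (#3). Advance 3.
Byte at offset 8: 0xE8 = 11101000 → 3-byte char (#4). Advance 3.
Byte at offset 11: 0xF0 = 11110000 → 4-byte char (#5). Advance 4.
Byte at offset 15: 0xF0 = 11110000 → 4-byte char (#6). Advance 4.
Byte at offset 19: 0xF0 = 11110000 → 4-byte char (#7). Advance 4.
Byte at offset 23: 0xF0 = 11110000 → 4-byte char (#8). Advance 4.
Byte at offset 27: 0xF0 = 11110000 → 4-byte char (#9). Advance 4.
Reached end at offset 31 after 9 code points.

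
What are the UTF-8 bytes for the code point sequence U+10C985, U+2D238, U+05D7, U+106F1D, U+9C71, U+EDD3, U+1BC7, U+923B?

U+10C985: 4-byte form → F4 8C A6 85.
U+2D238: 4-byte form → F0 AD 88 B8.
U+05D7: 2-byte form → D7 97.
U+106F1D: 4-byte form → F4 86 BC 9D.
U+9C71: 3-byte form → E9 B1 B1.
U+EDD3: 3-byte form → EE B7 93.
U+1BC7: 3-byte form → E1 AF 87.
U+923B: 3-byte form → E9 88 BB.
Concatenated (26 bytes): F4 8C A6 85 F0 AD 88 B8 D7 97 F4 86 BC 9D E9 B1 B1 EE B7 93 E1 AF 87 E9 88 BB.

F4 8C A6 85 F0 AD 88 B8 D7 97 F4 86 BC 9D E9 B1 B1 EE B7 93 E1 AF 87 E9 88 BB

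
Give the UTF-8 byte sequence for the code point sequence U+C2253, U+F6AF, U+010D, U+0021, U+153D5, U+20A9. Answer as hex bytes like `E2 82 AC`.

F3 82 89 93 EF 9A AF C4 8D 21 F0 95 8F 95 E2 82 A9

U+C2253: 4-byte form → F3 82 89 93.
U+F6AF: 3-byte form → EF 9A AF.
U+010D: 2-byte form → C4 8D.
U+0021: 1-byte form → 21.
U+153D5: 4-byte form → F0 95 8F 95.
U+20A9: 3-byte form → E2 82 A9.
Concatenated (17 bytes): F3 82 89 93 EF 9A AF C4 8D 21 F0 95 8F 95 E2 82 A9.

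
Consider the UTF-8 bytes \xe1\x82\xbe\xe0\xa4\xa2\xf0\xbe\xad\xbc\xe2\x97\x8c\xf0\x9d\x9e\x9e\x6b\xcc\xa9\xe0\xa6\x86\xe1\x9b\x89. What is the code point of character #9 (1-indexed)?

U+16C9

Offset 0: leading byte 0xE1 = 11100001 → 3-byte char #1 = E1 82 BE.
Offset 3: leading byte 0xE0 = 11100000 → 3-byte char #2 = E0 A4 A2.
Offset 6: leading byte 0xF0 = 11110000 → 4-byte char #3 = F0 BE AD BC.
Offset 10: leading byte 0xE2 = 11100010 → 3-byte char #4 = E2 97 8C.
Offset 13: leading byte 0xF0 = 11110000 → 4-byte char #5 = F0 9D 9E 9E.
Offset 17: leading byte 0x6B = 01101011 → 1-byte char #6 = 6B.
Offset 18: leading byte 0xCC = 11001100 → 2-byte char #7 = CC A9.
Offset 20: leading byte 0xE0 = 11100000 → 3-byte char #8 = E0 A6 86.
Offset 23: leading byte 0xE1 = 11100001 → 3-byte char #9 = E1 9B 89.
Leading byte 0xE1 = 11100001 matches 1110xxxx → 3-byte sequence.
Byte 1: 0xE1 = 11100001, payload 0001 (4 bits).
Byte 2: 0x9B = 10011011 (10xxxxxx ✓), payload 011011.
Byte 3: 0x89 = 10001001 (10xxxxxx ✓), payload 001001.
Concatenate: 0001011011001001 = 0x16C9 (16 bits → U+16C9).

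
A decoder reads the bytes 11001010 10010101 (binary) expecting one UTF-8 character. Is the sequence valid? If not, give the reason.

Leading byte 0xCA = 11001010 → 2-byte form.
Continuation bytes 0x95=10010101 all match 10xxxxxx.
Decoded value 0x295 is ≥ 0x80 (shortest form) and not a surrogate.

valid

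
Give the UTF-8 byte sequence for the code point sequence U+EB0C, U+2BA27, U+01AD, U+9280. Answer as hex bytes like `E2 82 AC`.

U+EB0C: 3-byte form → EE AC 8C.
U+2BA27: 4-byte form → F0 AB A8 A7.
U+01AD: 2-byte form → C6 AD.
U+9280: 3-byte form → E9 8A 80.
Concatenated (12 bytes): EE AC 8C F0 AB A8 A7 C6 AD E9 8A 80.

EE AC 8C F0 AB A8 A7 C6 AD E9 8A 80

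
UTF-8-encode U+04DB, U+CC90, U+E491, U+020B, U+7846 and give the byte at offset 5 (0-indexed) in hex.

0xEE

U+04DB → 2-byte form D3 9B at offsets 0–1.
U+CC90 → 3-byte form EC B2 90 at offsets 2–4.
U+E491 → 3-byte form EE 92 91 at offsets 5–7.
Offset 5 falls in char 3's range; it's byte 1 of EE 92 91 = 0xEE.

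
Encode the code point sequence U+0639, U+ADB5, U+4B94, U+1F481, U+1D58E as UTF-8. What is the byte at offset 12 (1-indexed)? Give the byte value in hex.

0x81

1-indexed offset 12 is 0-indexed offset 11.
U+0639 → 2-byte form D8 B9 at offsets 0–1.
U+ADB5 → 3-byte form EA B6 B5 at offsets 2–4.
U+4B94 → 3-byte form E4 AE 94 at offsets 5–7.
U+1F481 → 4-byte form F0 9F 92 81 at offsets 8–11.
Offset 11 falls in char 4's range; it's byte 4 of F0 9F 92 81 = 0x81.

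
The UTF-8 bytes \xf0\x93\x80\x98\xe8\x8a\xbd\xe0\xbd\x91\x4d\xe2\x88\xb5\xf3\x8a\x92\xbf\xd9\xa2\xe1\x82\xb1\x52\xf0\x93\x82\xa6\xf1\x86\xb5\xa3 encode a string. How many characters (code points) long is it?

11

Byte at offset 0: 0xF0 = 11110000 → 4-byte char (#1). Advance 4.
Byte at offset 4: 0xE8 = 11101000 → 3-byte char (#2). Advance 3.
Byte at offset 7: 0xE0 = 11100000 → 3-byte char (#3). Advance 3.
Byte at offset 10: 0x4D = 01001101 → 1-byte char (#4). Advance 1.
Byte at offset 11: 0xE2 = 11100010 → 3-byte char (#5). Advance 3.
Byte at offset 14: 0xF3 = 11110011 → 4-byte char (#6). Advance 4.
Byte at offset 18: 0xD9 = 11011001 → 2-byte char (#7). Advance 2.
Byte at offset 20: 0xE1 = 11100001 → 3-byte char (#8). Advance 3.
Byte at offset 23: 0x52 = 01010010 → 1-byte char (#9). Advance 1.
Byte at offset 24: 0xF0 = 11110000 → 4-byte char (#10). Advance 4.
Byte at offset 28: 0xF1 = 11110001 → 4-byte char (#11). Advance 4.
Reached end at offset 32 after 11 code points.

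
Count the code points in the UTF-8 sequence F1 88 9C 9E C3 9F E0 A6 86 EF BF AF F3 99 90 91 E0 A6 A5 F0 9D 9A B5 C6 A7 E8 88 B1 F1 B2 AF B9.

Byte at offset 0: 0xF1 = 11110001 → 4-byte char (#1). Advance 4.
Byte at offset 4: 0xC3 = 11000011 → 2-byte char (#2). Advance 2.
Byte at offset 6: 0xE0 = 11100000 → 3-byte char (#3). Advance 3.
Byte at offset 9: 0xEF = 11101111 → 3-byte char (#4). Advance 3.
Byte at offset 12: 0xF3 = 11110011 → 4-byte char (#5). Advance 4.
Byte at offset 16: 0xE0 = 11100000 → 3-byte char (#6). Advance 3.
Byte at offset 19: 0xF0 = 11110000 → 4-byte char (#7). Advance 4.
Byte at offset 23: 0xC6 = 11000110 → 2-byte char (#8). Advance 2.
Byte at offset 25: 0xE8 = 11101000 → 3-byte char (#9). Advance 3.
Byte at offset 28: 0xF1 = 11110001 → 4-byte char (#10). Advance 4.
Reached end at offset 32 after 10 code points.

10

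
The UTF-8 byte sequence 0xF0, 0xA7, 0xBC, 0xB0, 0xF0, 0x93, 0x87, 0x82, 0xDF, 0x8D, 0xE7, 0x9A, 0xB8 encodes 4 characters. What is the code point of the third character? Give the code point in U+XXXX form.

U+07CD

Offset 0: leading byte 0xF0 = 11110000 → 4-byte char #1 = F0 A7 BC B0.
Offset 4: leading byte 0xF0 = 11110000 → 4-byte char #2 = F0 93 87 82.
Offset 8: leading byte 0xDF = 11011111 → 2-byte char #3 = DF 8D.
Leading byte 0xDF = 11011111 matches 110xxxxx → 2-byte sequence.
Byte 1: 0xDF = 11011111, payload 11111 (5 bits).
Byte 2: 0x8D = 10001101 (10xxxxxx ✓), payload 001101.
Concatenate: 11111001101 = 0x7CD (11 bits → U+07CD).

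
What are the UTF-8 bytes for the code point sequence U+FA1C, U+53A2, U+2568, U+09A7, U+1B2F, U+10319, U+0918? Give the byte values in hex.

U+FA1C: 3-byte form → EF A8 9C.
U+53A2: 3-byte form → E5 8E A2.
U+2568: 3-byte form → E2 95 A8.
U+09A7: 3-byte form → E0 A6 A7.
U+1B2F: 3-byte form → E1 AC AF.
U+10319: 4-byte form → F0 90 8C 99.
U+0918: 3-byte form → E0 A4 98.
Concatenated (22 bytes): EF A8 9C E5 8E A2 E2 95 A8 E0 A6 A7 E1 AC AF F0 90 8C 99 E0 A4 98.

EF A8 9C E5 8E A2 E2 95 A8 E0 A6 A7 E1 AC AF F0 90 8C 99 E0 A4 98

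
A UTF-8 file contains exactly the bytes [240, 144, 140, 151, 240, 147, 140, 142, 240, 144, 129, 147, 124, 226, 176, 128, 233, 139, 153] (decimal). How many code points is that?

Byte at offset 0: 0xF0 = 11110000 → 4-byte char (#1). Advance 4.
Byte at offset 4: 0xF0 = 11110000 → 4-byte char (#2). Advance 4.
Byte at offset 8: 0xF0 = 11110000 → 4-byte char (#3). Advance 4.
Byte at offset 12: 0x7C = 01111100 → 1-byte char (#4). Advance 1.
Byte at offset 13: 0xE2 = 11100010 → 3-byte char (#5). Advance 3.
Byte at offset 16: 0xE9 = 11101001 → 3-byte char (#6). Advance 3.
Reached end at offset 19 after 6 code points.

6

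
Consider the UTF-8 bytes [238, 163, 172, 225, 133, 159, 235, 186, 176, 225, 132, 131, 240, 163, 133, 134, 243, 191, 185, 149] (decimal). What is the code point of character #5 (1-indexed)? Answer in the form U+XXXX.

Offset 0: leading byte 0xEE = 11101110 → 3-byte char #1 = EE A3 AC.
Offset 3: leading byte 0xE1 = 11100001 → 3-byte char #2 = E1 85 9F.
Offset 6: leading byte 0xEB = 11101011 → 3-byte char #3 = EB BA B0.
Offset 9: leading byte 0xE1 = 11100001 → 3-byte char #4 = E1 84 83.
Offset 12: leading byte 0xF0 = 11110000 → 4-byte char #5 = F0 A3 85 86.
Leading byte 0xF0 = 11110000 matches 11110xxx → 4-byte sequence.
Byte 1: 0xF0 = 11110000, payload 000 (3 bits).
Byte 2: 0xA3 = 10100011 (10xxxxxx ✓), payload 100011.
Byte 3: 0x85 = 10000101 (10xxxxxx ✓), payload 000101.
Byte 4: 0x86 = 10000110 (10xxxxxx ✓), payload 000110.
Concatenate: 000100011000101000110 = 0x23146 (21 bits → U+23146).

U+23146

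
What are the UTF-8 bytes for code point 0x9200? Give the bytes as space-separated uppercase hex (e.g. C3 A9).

E9 88 80

U+9200 = 0x9200 = 37376 decimal. In range U+0800–U+FFFF → 3-byte form: 1110xxxx 10xxxxxx 10xxxxxx.
Binary (16 bits): 1001001000000000.
Split 4+6+6: 1001 | 001000 | 000000.
Byte 1: 11101001 = 0xE9.
Byte 2: 10001000 = 0x88.
Byte 3: 10000000 = 0x80.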